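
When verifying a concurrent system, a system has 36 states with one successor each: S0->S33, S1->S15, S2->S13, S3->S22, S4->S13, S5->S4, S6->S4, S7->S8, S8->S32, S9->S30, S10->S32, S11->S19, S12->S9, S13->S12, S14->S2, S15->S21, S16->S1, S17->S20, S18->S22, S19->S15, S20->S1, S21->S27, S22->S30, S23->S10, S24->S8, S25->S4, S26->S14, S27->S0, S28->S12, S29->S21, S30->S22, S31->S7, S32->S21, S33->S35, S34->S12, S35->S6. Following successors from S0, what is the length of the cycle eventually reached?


Trace from S0 until a state repeats:
  S0 -> S33 -> S35 -> S6 -> S4 -> S13 -> S12 -> S9 -> S30 -> S22 -> S30
S30 first seen at step 8, revisited at step 10.
Cycle length = 10 - 8 = 2

2


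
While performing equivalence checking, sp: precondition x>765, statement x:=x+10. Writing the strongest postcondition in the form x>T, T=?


Formula: sp(P, x:=E) = exists old_x. (x = E[old_x/x]) AND P[old_x/x] (old_x is the value of x before the assignment; eliminate old_x by solving x = E[old_x/x] for old_x)
Step 1: Precondition P: x>765, i.e. old_x > 765
Step 2: Assignment gives x = old_x + 10, so old_x = x - 10
Step 3: Substitute into P: x - 10 > 765
Step 4: Simplify: x > 765+10 = 775

775


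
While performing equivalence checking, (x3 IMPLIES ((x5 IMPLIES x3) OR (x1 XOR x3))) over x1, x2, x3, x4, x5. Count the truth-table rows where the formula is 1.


Formula: (x3 IMPLIES ((x5 IMPLIES x3) OR (x1 XOR x3))) over 5 vars (32 rows)
Evaluate each row (x1, x2, x3, x4, x5 as bits, MSB first):
  row 0 [00000]: (0 IMPLIES ((0 IMPLIES 0) OR (0 XOR 0))) -> 1
  row 1 [00001]: (0 IMPLIES ((1 IMPLIES 0) OR (0 XOR 0))) -> 1
  row 2 [00010]: (0 IMPLIES ((0 IMPLIES 0) OR (0 XOR 0))) -> 1
  row 3 [00011]: (0 IMPLIES ((1 IMPLIES 0) OR (0 XOR 0))) -> 1
  row 4 [00100]: (1 IMPLIES ((0 IMPLIES 1) OR (0 XOR 1))) -> 1
  row 5 [00101]: (1 IMPLIES ((1 IMPLIES 1) OR (0 XOR 1))) -> 1
  row 6 [00110]: (1 IMPLIES ((0 IMPLIES 1) OR (0 XOR 1))) -> 1
  row 7 [00111]: (1 IMPLIES ((1 IMPLIES 1) OR (0 XOR 1))) -> 1
  row 8 [01000]: (0 IMPLIES ((0 IMPLIES 0) OR (0 XOR 0))) -> 1
  row 9 [01001]: (0 IMPLIES ((1 IMPLIES 0) OR (0 XOR 0))) -> 1
  row 10 [01010]: (0 IMPLIES ((0 IMPLIES 0) OR (0 XOR 0))) -> 1
  row 11 [01011]: (0 IMPLIES ((1 IMPLIES 0) OR (0 XOR 0))) -> 1
  row 12 [01100]: (1 IMPLIES ((0 IMPLIES 1) OR (0 XOR 1))) -> 1
  row 13 [01101]: (1 IMPLIES ((1 IMPLIES 1) OR (0 XOR 1))) -> 1
  row 14 [01110]: (1 IMPLIES ((0 IMPLIES 1) OR (0 XOR 1))) -> 1
  row 15 [01111]: (1 IMPLIES ((1 IMPLIES 1) OR (0 XOR 1))) -> 1
  row 16 [10000]: (0 IMPLIES ((0 IMPLIES 0) OR (1 XOR 0))) -> 1
  row 17 [10001]: (0 IMPLIES ((1 IMPLIES 0) OR (1 XOR 0))) -> 1
  row 18 [10010]: (0 IMPLIES ((0 IMPLIES 0) OR (1 XOR 0))) -> 1
  row 19 [10011]: (0 IMPLIES ((1 IMPLIES 0) OR (1 XOR 0))) -> 1
  row 20 [10100]: (1 IMPLIES ((0 IMPLIES 1) OR (1 XOR 1))) -> 1
  row 21 [10101]: (1 IMPLIES ((1 IMPLIES 1) OR (1 XOR 1))) -> 1
  row 22 [10110]: (1 IMPLIES ((0 IMPLIES 1) OR (1 XOR 1))) -> 1
  row 23 [10111]: (1 IMPLIES ((1 IMPLIES 1) OR (1 XOR 1))) -> 1
  row 24 [11000]: (0 IMPLIES ((0 IMPLIES 0) OR (1 XOR 0))) -> 1
  row 25 [11001]: (0 IMPLIES ((1 IMPLIES 0) OR (1 XOR 0))) -> 1
  row 26 [11010]: (0 IMPLIES ((0 IMPLIES 0) OR (1 XOR 0))) -> 1
  row 27 [11011]: (0 IMPLIES ((1 IMPLIES 0) OR (1 XOR 0))) -> 1
  row 28 [11100]: (1 IMPLIES ((0 IMPLIES 1) OR (1 XOR 1))) -> 1
  row 29 [11101]: (1 IMPLIES ((1 IMPLIES 1) OR (1 XOR 1))) -> 1
  row 30 [11110]: (1 IMPLIES ((0 IMPLIES 1) OR (1 XOR 1))) -> 1
  row 31 [11111]: (1 IMPLIES ((1 IMPLIES 1) OR (1 XOR 1))) -> 1
Full result column, 8 rows per line (x1,x2 fixed per line; x3,x4,x5 runs 000..111 left to right):
  rows 0-7 [x1,x2=00]: 11111111  (ones: 8)
  rows 8-15 [x1,x2=01]: 11111111  (ones: 8)
  rows 16-23 [x1,x2=10]: 11111111  (ones: 8)
  rows 24-31 [x1,x2=11]: 11111111  (ones: 8)
Count of 1-rows = 8+8+8+8 = 32

32


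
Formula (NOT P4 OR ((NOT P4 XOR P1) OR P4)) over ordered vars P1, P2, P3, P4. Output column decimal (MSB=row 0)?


Formula: (NOT P4 OR ((NOT P4 XOR P1) OR P4)) over P1, P2, P3, P4 (16 rows)
Evaluate each row (bits = P1,P2,P3,P4, MSB first):
  row 0 [0000]: (NOT 0 OR ((NOT 0 XOR 0) OR 0)) -> 1
  row 1 [0001]: (NOT 1 OR ((NOT 1 XOR 0) OR 1)) -> 1
  row 2 [0010]: (NOT 0 OR ((NOT 0 XOR 0) OR 0)) -> 1
  row 3 [0011]: (NOT 1 OR ((NOT 1 XOR 0) OR 1)) -> 1
  row 4 [0100]: (NOT 0 OR ((NOT 0 XOR 0) OR 0)) -> 1
  row 5 [0101]: (NOT 1 OR ((NOT 1 XOR 0) OR 1)) -> 1
  row 6 [0110]: (NOT 0 OR ((NOT 0 XOR 0) OR 0)) -> 1
  row 7 [0111]: (NOT 1 OR ((NOT 1 XOR 0) OR 1)) -> 1
  row 8 [1000]: (NOT 0 OR ((NOT 0 XOR 1) OR 0)) -> 1
  row 9 [1001]: (NOT 1 OR ((NOT 1 XOR 1) OR 1)) -> 1
  row 10 [1010]: (NOT 0 OR ((NOT 0 XOR 1) OR 0)) -> 1
  row 11 [1011]: (NOT 1 OR ((NOT 1 XOR 1) OR 1)) -> 1
  row 12 [1100]: (NOT 0 OR ((NOT 0 XOR 1) OR 0)) -> 1
  row 13 [1101]: (NOT 1 OR ((NOT 1 XOR 1) OR 1)) -> 1
  row 14 [1110]: (NOT 0 OR ((NOT 0 XOR 1) OR 0)) -> 1
  row 15 [1111]: (NOT 1 OR ((NOT 1 XOR 1) OR 1)) -> 1
Full result column, 4 rows per line (P1,P2 fixed per line; P3,P4 runs 00..11 left to right):
  rows 0-3 [P1,P2=00]: 1111  = hex F
  rows 4-7 [P1,P2=01]: 1111  = hex F
  rows 8-11 [P1,P2=10]: 1111  = hex F
  rows 12-15 [P1,P2=11]: 1111  = hex F
Output column (row 0 .. row 15) = 1111111111111111
Output column grouped in 4s = 1111 1111 1111 1111 = 0xFFFF
Convert to decimal digit by digit (value = value*16 + digit):
  F -> 15
  15*16 + 15 (F) = 255
  255*16 + 15 (F) = 4095
  4095*16 + 15 (F) = 65535
Decimal = 65535

65535


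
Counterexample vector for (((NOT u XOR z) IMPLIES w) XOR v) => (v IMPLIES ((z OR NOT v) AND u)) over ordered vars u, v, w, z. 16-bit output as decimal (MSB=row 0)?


F1 = (((NOT u XOR z) IMPLIES w) XOR v)
F2 = (v IMPLIES ((z OR NOT v) AND u))
Counterexample to F1=>F2 is where F1=1 and F2=0.
Evaluate each row (bits = u,v,w,z, MSB first):
  row 0 [0000]: F1=0 F2=1 -> F1&~F2 -> 0
  row 1 [0001]: F1=1 F2=1 -> F1&~F2 -> 0
  row 2 [0010]: F1=1 F2=1 -> F1&~F2 -> 0
  row 3 [0011]: F1=1 F2=1 -> F1&~F2 -> 0
  row 4 [0100]: F1=1 F2=0 -> F1&~F2 -> 1
  row 5 [0101]: F1=0 F2=0 -> F1&~F2 -> 0
  row 6 [0110]: F1=0 F2=0 -> F1&~F2 -> 0
  row 7 [0111]: F1=0 F2=0 -> F1&~F2 -> 0
  row 8 [1000]: F1=1 F2=1 -> F1&~F2 -> 0
  row 9 [1001]: F1=0 F2=1 -> F1&~F2 -> 0
  row 10 [1010]: F1=1 F2=1 -> F1&~F2 -> 0
  row 11 [1011]: F1=1 F2=1 -> F1&~F2 -> 0
  row 12 [1100]: F1=0 F2=0 -> F1&~F2 -> 0
  row 13 [1101]: F1=1 F2=1 -> F1&~F2 -> 0
  row 14 [1110]: F1=0 F2=0 -> F1&~F2 -> 0
  row 15 [1111]: F1=0 F2=1 -> F1&~F2 -> 0
Full result column, 4 rows per line (u,v fixed per line; w,z runs 00..11 left to right):
  rows 0-3 [u,v=00]: 0000  = hex 0
  rows 4-7 [u,v=01]: 1000  = hex 8
  rows 8-11 [u,v=10]: 0000  = hex 0
  rows 12-15 [u,v=11]: 0000  = hex 0
Counterexample vector (row 0 .. row 15) = 0000100000000000
Output column grouped in 4s = 0000 1000 0000 0000 = 0x0800
Convert to decimal digit by digit (value = value*16 + digit):
  0 -> 0
  0*16 + 8 = 8
  8*16 + 0 = 128
  128*16 + 0 = 2048
Decimal = 2048

2048


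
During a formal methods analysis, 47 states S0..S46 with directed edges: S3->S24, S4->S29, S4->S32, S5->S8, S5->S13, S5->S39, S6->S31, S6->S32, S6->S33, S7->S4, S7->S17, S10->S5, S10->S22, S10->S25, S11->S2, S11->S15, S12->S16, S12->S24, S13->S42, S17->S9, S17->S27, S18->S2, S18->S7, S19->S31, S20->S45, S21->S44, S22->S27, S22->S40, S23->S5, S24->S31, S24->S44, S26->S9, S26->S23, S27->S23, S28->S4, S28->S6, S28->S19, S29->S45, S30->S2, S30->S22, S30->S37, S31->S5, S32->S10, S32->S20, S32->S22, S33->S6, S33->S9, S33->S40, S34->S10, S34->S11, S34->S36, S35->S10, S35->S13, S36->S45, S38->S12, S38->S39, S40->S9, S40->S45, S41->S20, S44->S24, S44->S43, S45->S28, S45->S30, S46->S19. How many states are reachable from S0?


BFS from S0:
  layer 0: {S0}
Reachable set: {S0}
Count = 1

1


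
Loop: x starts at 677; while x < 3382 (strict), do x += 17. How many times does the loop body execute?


Step 1: x goes from 677 toward 3382 by 17; the body runs while x<3382, so iterations = ceil((bound-start)/step)
Step 2: Distance=2705
Step 3: ceil(2705/17)=160

160


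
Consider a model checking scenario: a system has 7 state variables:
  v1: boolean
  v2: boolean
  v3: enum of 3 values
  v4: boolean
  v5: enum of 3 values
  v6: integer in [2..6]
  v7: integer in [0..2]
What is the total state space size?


State space = product of domain sizes of all variables.
Domain sizes:
  v1 (boolean): 2
  v2 (boolean): 2
  v3 (enum of 3 values): 3
  v4 (boolean): 2
  v5 (enum of 3 values): 3
  v6 (integer in [2..6]): 5
  v7 (integer in [0..2]): 3
Product = 2 * 2 * 3 * 2 * 3 * 5 * 3 = 1080

1080


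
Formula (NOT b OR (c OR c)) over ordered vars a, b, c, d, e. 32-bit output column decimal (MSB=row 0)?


Formula: (NOT b OR (c OR c)) over a, b, c, d, e (32 rows)
Evaluate each row (bits = a,b,c,d,e, MSB first):
  row 0 [00000]: (NOT 0 OR (0 OR 0)) -> 1
  row 1 [00001]: (NOT 0 OR (0 OR 0)) -> 1
  row 2 [00010]: (NOT 0 OR (0 OR 0)) -> 1
  row 3 [00011]: (NOT 0 OR (0 OR 0)) -> 1
  row 4 [00100]: (NOT 0 OR (1 OR 1)) -> 1
  row 5 [00101]: (NOT 0 OR (1 OR 1)) -> 1
  row 6 [00110]: (NOT 0 OR (1 OR 1)) -> 1
  row 7 [00111]: (NOT 0 OR (1 OR 1)) -> 1
  row 8 [01000]: (NOT 1 OR (0 OR 0)) -> 0
  row 9 [01001]: (NOT 1 OR (0 OR 0)) -> 0
  row 10 [01010]: (NOT 1 OR (0 OR 0)) -> 0
  row 11 [01011]: (NOT 1 OR (0 OR 0)) -> 0
  row 12 [01100]: (NOT 1 OR (1 OR 1)) -> 1
  row 13 [01101]: (NOT 1 OR (1 OR 1)) -> 1
  row 14 [01110]: (NOT 1 OR (1 OR 1)) -> 1
  row 15 [01111]: (NOT 1 OR (1 OR 1)) -> 1
  row 16 [10000]: (NOT 0 OR (0 OR 0)) -> 1
  row 17 [10001]: (NOT 0 OR (0 OR 0)) -> 1
  row 18 [10010]: (NOT 0 OR (0 OR 0)) -> 1
  row 19 [10011]: (NOT 0 OR (0 OR 0)) -> 1
  row 20 [10100]: (NOT 0 OR (1 OR 1)) -> 1
  row 21 [10101]: (NOT 0 OR (1 OR 1)) -> 1
  row 22 [10110]: (NOT 0 OR (1 OR 1)) -> 1
  row 23 [10111]: (NOT 0 OR (1 OR 1)) -> 1
  row 24 [11000]: (NOT 1 OR (0 OR 0)) -> 0
  row 25 [11001]: (NOT 1 OR (0 OR 0)) -> 0
  row 26 [11010]: (NOT 1 OR (0 OR 0)) -> 0
  row 27 [11011]: (NOT 1 OR (0 OR 0)) -> 0
  row 28 [11100]: (NOT 1 OR (1 OR 1)) -> 1
  row 29 [11101]: (NOT 1 OR (1 OR 1)) -> 1
  row 30 [11110]: (NOT 1 OR (1 OR 1)) -> 1
  row 31 [11111]: (NOT 1 OR (1 OR 1)) -> 1
Full result column, 4 rows per line (a,b,c fixed per line; d,e runs 00..11 left to right):
  rows 0-3 [a,b,c=000]: 1111  = hex F
  rows 4-7 [a,b,c=001]: 1111  = hex F
  rows 8-11 [a,b,c=010]: 0000  = hex 0
  rows 12-15 [a,b,c=011]: 1111  = hex F
  rows 16-19 [a,b,c=100]: 1111  = hex F
  rows 20-23 [a,b,c=101]: 1111  = hex F
  rows 24-27 [a,b,c=110]: 0000  = hex 0
  rows 28-31 [a,b,c=111]: 1111  = hex F
Output column (row 0 .. row 31) = 11111111000011111111111100001111
Output column grouped in 4s = 1111 1111 0000 1111 1111 1111 0000 1111 = 0xFF0FFF0F
Convert to decimal digit by digit (value = value*16 + digit):
  F -> 15
  15*16 + 15 (F) = 255
  255*16 + 0 = 4080
  4080*16 + 15 (F) = 65295
  65295*16 + 15 (F) = 1044735
  1044735*16 + 15 (F) = 16715775
  16715775*16 + 0 = 267452400
  267452400*16 + 15 (F) = 4279238415
Decimal = 4279238415

4279238415


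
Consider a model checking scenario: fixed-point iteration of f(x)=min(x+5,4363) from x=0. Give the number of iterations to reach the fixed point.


Step 1: x=0, cap=4363, increment=5
Step 2: x grows by 5 each step until capped at 4363; fixed point is x=4363
Step 3: iterations = ceil(4363/5) = 873

873


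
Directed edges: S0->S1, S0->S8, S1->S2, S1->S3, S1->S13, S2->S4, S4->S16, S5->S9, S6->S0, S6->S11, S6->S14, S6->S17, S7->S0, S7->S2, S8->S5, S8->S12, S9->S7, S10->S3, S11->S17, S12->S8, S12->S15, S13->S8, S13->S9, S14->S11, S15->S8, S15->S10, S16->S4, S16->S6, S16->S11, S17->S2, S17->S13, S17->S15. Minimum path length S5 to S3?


BFS layer-by-layer from S5:
  dist 0: {S5}
  dist 1: {S9}
  dist 2: {S7}
  dist 3: {S0, S2}
  dist 4: {S1, S4, S8}
  dist 5: {S3, S12, S13, S16}
  -> S3 reached at distance 5
Shortest path length = 5

5


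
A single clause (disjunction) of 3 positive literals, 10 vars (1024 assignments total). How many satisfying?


Step 1: Total=2^10=1024
Step 2: Unsat when all 3 false: 2^7=128
Step 3: Sat=1024-128=896

896


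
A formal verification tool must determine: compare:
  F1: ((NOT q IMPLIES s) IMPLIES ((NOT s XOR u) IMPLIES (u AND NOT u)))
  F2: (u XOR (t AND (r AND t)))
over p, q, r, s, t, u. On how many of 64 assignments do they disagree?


F1 = ((NOT q IMPLIES s) IMPLIES ((NOT s XOR u) IMPLIES (u AND NOT u)))
F2 = (u XOR (t AND (r AND t)))
Evaluate both on each of 64 rows (bits = p,q,r,s,t,u):
  row 0 [000000]: F1=1 F2=0 (differ) -> 1
  row 1 [000001]: F1=1 F2=1 -> 0
  row 2 [000010]: F1=1 F2=0 (differ) -> 1
  row 3 [000011]: F1=1 F2=1 -> 0
  row 4 [000100]: F1=1 F2=0 (differ) -> 1
  (every remaining row is evaluated the same way; all 64 results are listed next)
Full result column, 8 rows per line (p,q,r fixed per line; s,t,u runs 000..111 left to right):
  rows 0-7 [p,q,r=000]: 10101111  (ones: 6)
  rows 8-15 [p,q,r=001]: 10011100  (ones: 4)
  rows 16-23 [p,q,r=010]: 00001111  (ones: 4)
  rows 24-31 [p,q,r=011]: 00111100  (ones: 4)
  rows 32-39 [p,q,r=100]: 10101111  (ones: 6)
  rows 40-47 [p,q,r=101]: 10011100  (ones: 4)
  rows 48-55 [p,q,r=110]: 00001111  (ones: 4)
  rows 56-63 [p,q,r=111]: 00111100  (ones: 4)
Disagreements = 6+4+4+4+6+4+4+4 = 36

36


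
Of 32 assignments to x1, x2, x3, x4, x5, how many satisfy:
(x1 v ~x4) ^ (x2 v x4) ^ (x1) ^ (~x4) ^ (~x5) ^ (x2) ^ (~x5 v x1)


CNF with 7 clauses over 5 vars (32 assignments).
An assignment satisfies CNF iff every clause has >=1 true literal.
Check each row (bits = x1,x2,x3,x4,x5; clause T/F shown):
  row 0 [00000]: clauses=TFFTTFT -> 0
  row 1 [00001]: clauses=TFFTFFF -> 0
  row 2 [00010]: clauses=FTFFTFT -> 0
  row 3 [00011]: clauses=FTFFFFF -> 0
  row 4 [00100]: clauses=TFFTTFT -> 0
  row 5 [00101]: clauses=TFFTFFF -> 0
  row 6 [00110]: clauses=FTFFTFT -> 0
  row 7 [00111]: clauses=FTFFFFF -> 0
  row 8 [01000]: clauses=TTFTTTT -> 0
  row 9 [01001]: clauses=TTFTFTF -> 0
  row 10 [01010]: clauses=FTFFTTT -> 0
  row 11 [01011]: clauses=FTFFFTF -> 0
  row 12 [01100]: clauses=TTFTTTT -> 0
  row 13 [01101]: clauses=TTFTFTF -> 0
  row 14 [01110]: clauses=FTFFTTT -> 0
  row 15 [01111]: clauses=FTFFFTF -> 0
  row 16 [10000]: clauses=TFTTTFT -> 0
  row 17 [10001]: clauses=TFTTFFT -> 0
  row 18 [10010]: clauses=TTTFTFT -> 0
  row 19 [10011]: clauses=TTTFFFT -> 0
  row 20 [10100]: clauses=TFTTTFT -> 0
  row 21 [10101]: clauses=TFTTFFT -> 0
  row 22 [10110]: clauses=TTTFTFT -> 0
  row 23 [10111]: clauses=TTTFFFT -> 0
  row 24 [11000]: clauses=TTTTTTT -> 1
  row 25 [11001]: clauses=TTTTFTT -> 0
  row 26 [11010]: clauses=TTTFTTT -> 0
  row 27 [11011]: clauses=TTTFFTT -> 0
  row 28 [11100]: clauses=TTTTTTT -> 1
  row 29 [11101]: clauses=TTTTFTT -> 0
  row 30 [11110]: clauses=TTTFTTT -> 0
  row 31 [11111]: clauses=TTTFFTT -> 0
Full result column, 8 rows per line (x1,x2 fixed per line; x3,x4,x5 runs 000..111 left to right):
  rows 0-7 [x1,x2=00]: 00000000  (ones: 0)
  rows 8-15 [x1,x2=01]: 00000000  (ones: 0)
  rows 16-23 [x1,x2=10]: 00000000  (ones: 0)
  rows 24-31 [x1,x2=11]: 10001000  (ones: 2)
Satisfying assignments = 0+0+0+2 = 2

2


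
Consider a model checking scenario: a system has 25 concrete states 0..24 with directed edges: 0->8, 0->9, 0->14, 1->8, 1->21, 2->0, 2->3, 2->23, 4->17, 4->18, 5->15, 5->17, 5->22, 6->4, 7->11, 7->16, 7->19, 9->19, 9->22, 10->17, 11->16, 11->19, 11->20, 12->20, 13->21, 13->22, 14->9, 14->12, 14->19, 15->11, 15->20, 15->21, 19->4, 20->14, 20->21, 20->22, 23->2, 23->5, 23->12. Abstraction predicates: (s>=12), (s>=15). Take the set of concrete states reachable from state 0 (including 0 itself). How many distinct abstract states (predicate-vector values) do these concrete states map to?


BFS from 0:
Concrete reachable: {0, 4, 8, 9, 12, 14, 17, 18, 19, 20, 21, 22}
Abstract via predicates (s>=12), (s>=15):
  (0,0) <- {0, 4, 8, 9}
  (1,0) <- {12, 14}
  (1,1) <- {17, 18, 19, 20, 21, 22}
Distinct abstract states = 3

3


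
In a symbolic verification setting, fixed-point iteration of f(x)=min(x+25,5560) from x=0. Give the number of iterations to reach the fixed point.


Step 1: x=0, cap=5560, increment=25
Step 2: x grows by 25 each step until capped at 5560; fixed point is x=5560
Step 3: iterations = ceil(5560/25) = 223

223


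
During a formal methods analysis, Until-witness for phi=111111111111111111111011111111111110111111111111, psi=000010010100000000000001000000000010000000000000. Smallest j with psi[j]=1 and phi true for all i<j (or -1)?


(phi U psi) at 0: need smallest j with psi[j]=1 and phi[i]=1 for all i in [0,j).
Scan from step 0:
  step 0: phi=1, psi=0 -> continue
  step 1: phi=1, psi=0 -> continue
  step 2: phi=1, psi=0 -> continue
  step 3: phi=1, psi=0 -> continue
  step 4: psi=1 and phi held for [0,4) -> witness found
Witness step = 4

4


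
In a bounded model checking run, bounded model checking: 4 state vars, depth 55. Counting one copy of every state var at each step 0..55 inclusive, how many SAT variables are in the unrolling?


BMC unrolls to depth k, creating one copy of each state var for steps 0..k.
Step count = 55 + 1 = 56 (steps 0 through 55)
Vars per step = 4
Total = 4 * 56 = 224

224


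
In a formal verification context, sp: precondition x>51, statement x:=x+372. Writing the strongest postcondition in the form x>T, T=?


Formula: sp(P, x:=E) = exists old_x. (x = E[old_x/x]) AND P[old_x/x] (old_x is the value of x before the assignment; eliminate old_x by solving x = E[old_x/x] for old_x)
Step 1: Precondition P: x>51, i.e. old_x > 51
Step 2: Assignment gives x = old_x + 372, so old_x = x - 372
Step 3: Substitute into P: x - 372 > 51
Step 4: Simplify: x > 51+372 = 423

423


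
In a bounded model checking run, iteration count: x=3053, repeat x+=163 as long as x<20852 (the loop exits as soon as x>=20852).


Step 1: x goes from 3053 toward 20852 by 163; the body runs while x<20852, so iterations = ceil((bound-start)/step)
Step 2: Distance=17799
Step 3: ceil(17799/163)=110

110


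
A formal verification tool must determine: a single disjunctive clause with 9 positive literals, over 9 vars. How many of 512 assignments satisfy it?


Step 1: Total=2^9=512
Step 2: Unsat when all 9 false: 2^0=1
Step 3: Sat=512-1=511

511


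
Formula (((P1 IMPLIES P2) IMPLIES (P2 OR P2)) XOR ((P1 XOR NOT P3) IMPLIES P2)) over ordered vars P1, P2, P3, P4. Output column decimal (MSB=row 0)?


Formula: (((P1 IMPLIES P2) IMPLIES (P2 OR P2)) XOR ((P1 XOR NOT P3) IMPLIES P2)) over P1, P2, P3, P4 (16 rows)
Evaluate each row (bits = P1,P2,P3,P4, MSB first):
  row 0 [0000]: (((0 IMPLIES 0) IMPLIES (0 OR 0)) XOR ((0 XOR NOT 0) IMPLIES 0)) -> 0
  row 1 [0001]: (((0 IMPLIES 0) IMPLIES (0 OR 0)) XOR ((0 XOR NOT 0) IMPLIES 0)) -> 0
  row 2 [0010]: (((0 IMPLIES 0) IMPLIES (0 OR 0)) XOR ((0 XOR NOT 1) IMPLIES 0)) -> 1
  row 3 [0011]: (((0 IMPLIES 0) IMPLIES (0 OR 0)) XOR ((0 XOR NOT 1) IMPLIES 0)) -> 1
  row 4 [0100]: (((0 IMPLIES 1) IMPLIES (1 OR 1)) XOR ((0 XOR NOT 0) IMPLIES 1)) -> 0
  row 5 [0101]: (((0 IMPLIES 1) IMPLIES (1 OR 1)) XOR ((0 XOR NOT 0) IMPLIES 1)) -> 0
  row 6 [0110]: (((0 IMPLIES 1) IMPLIES (1 OR 1)) XOR ((0 XOR NOT 1) IMPLIES 1)) -> 0
  row 7 [0111]: (((0 IMPLIES 1) IMPLIES (1 OR 1)) XOR ((0 XOR NOT 1) IMPLIES 1)) -> 0
  row 8 [1000]: (((1 IMPLIES 0) IMPLIES (0 OR 0)) XOR ((1 XOR NOT 0) IMPLIES 0)) -> 0
  row 9 [1001]: (((1 IMPLIES 0) IMPLIES (0 OR 0)) XOR ((1 XOR NOT 0) IMPLIES 0)) -> 0
  row 10 [1010]: (((1 IMPLIES 0) IMPLIES (0 OR 0)) XOR ((1 XOR NOT 1) IMPLIES 0)) -> 1
  row 11 [1011]: (((1 IMPLIES 0) IMPLIES (0 OR 0)) XOR ((1 XOR NOT 1) IMPLIES 0)) -> 1
  row 12 [1100]: (((1 IMPLIES 1) IMPLIES (1 OR 1)) XOR ((1 XOR NOT 0) IMPLIES 1)) -> 0
  row 13 [1101]: (((1 IMPLIES 1) IMPLIES (1 OR 1)) XOR ((1 XOR NOT 0) IMPLIES 1)) -> 0
  row 14 [1110]: (((1 IMPLIES 1) IMPLIES (1 OR 1)) XOR ((1 XOR NOT 1) IMPLIES 1)) -> 0
  row 15 [1111]: (((1 IMPLIES 1) IMPLIES (1 OR 1)) XOR ((1 XOR NOT 1) IMPLIES 1)) -> 0
Full result column, 4 rows per line (P1,P2 fixed per line; P3,P4 runs 00..11 left to right):
  rows 0-3 [P1,P2=00]: 0011  = hex 3
  rows 4-7 [P1,P2=01]: 0000  = hex 0
  rows 8-11 [P1,P2=10]: 0011  = hex 3
  rows 12-15 [P1,P2=11]: 0000  = hex 0
Output column (row 0 .. row 15) = 0011000000110000
Output column grouped in 4s = 0011 0000 0011 0000 = 0x3030
Convert to decimal digit by digit (value = value*16 + digit):
  3 -> 3
  3*16 + 0 = 48
  48*16 + 3 = 771
  771*16 + 0 = 12336
Decimal = 12336

12336


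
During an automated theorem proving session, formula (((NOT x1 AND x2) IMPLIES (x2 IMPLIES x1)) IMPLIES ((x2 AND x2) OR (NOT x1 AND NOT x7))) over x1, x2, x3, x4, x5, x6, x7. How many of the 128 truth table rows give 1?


Formula: (((NOT x1 AND x2) IMPLIES (x2 IMPLIES x1)) IMPLIES ((x2 AND x2) OR (NOT x1 AND NOT x7))) over 7 vars (128 rows)
Evaluate each row (x1, x2, x3, x4, x5, x6, x7 as bits, MSB first):
  row 0 [0000000]: (((NOT 0 AND 0) IMPLIES (0 IMPLIES 0)) IMPLIES ((0 AND 0) OR (NOT 0 AND NOT 0))) -> 1
  row 1 [0000001]: (((NOT 0 AND 0) IMPLIES (0 IMPLIES 0)) IMPLIES ((0 AND 0) OR (NOT 0 AND NOT 1))) -> 0
  row 2 [0000010]: (((NOT 0 AND 0) IMPLIES (0 IMPLIES 0)) IMPLIES ((0 AND 0) OR (NOT 0 AND NOT 0))) -> 1
  row 3 [0000011]: (((NOT 0 AND 0) IMPLIES (0 IMPLIES 0)) IMPLIES ((0 AND 0) OR (NOT 0 AND NOT 1))) -> 0
  row 4 [0000100]: (((NOT 0 AND 0) IMPLIES (0 IMPLIES 0)) IMPLIES ((0 AND 0) OR (NOT 0 AND NOT 0))) -> 1
  (every remaining row is evaluated the same way; all 128 results are listed next)
Full result column, 8 rows per line (x1,x2,x3,x4 fixed per line; x5,x6,x7 runs 000..111 left to right):
  rows 0-7 [x1,x2,x3,x4=0000]: 10101010  (ones: 4)
  rows 8-15 [x1,x2,x3,x4=0001]: 10101010  (ones: 4)
  rows 16-23 [x1,x2,x3,x4=0010]: 10101010  (ones: 4)
  rows 24-31 [x1,x2,x3,x4=0011]: 10101010  (ones: 4)
  rows 32-39 [x1,x2,x3,x4=0100]: 11111111  (ones: 8)
  rows 40-47 [x1,x2,x3,x4=0101]: 11111111  (ones: 8)
  rows 48-55 [x1,x2,x3,x4=0110]: 11111111  (ones: 8)
  rows 56-63 [x1,x2,x3,x4=0111]: 11111111  (ones: 8)
  rows 64-71 [x1,x2,x3,x4=1000]: 00000000  (ones: 0)
  rows 72-79 [x1,x2,x3,x4=1001]: 00000000  (ones: 0)
  rows 80-87 [x1,x2,x3,x4=1010]: 00000000  (ones: 0)
  rows 88-95 [x1,x2,x3,x4=1011]: 00000000  (ones: 0)
  rows 96-103 [x1,x2,x3,x4=1100]: 11111111  (ones: 8)
  rows 104-111 [x1,x2,x3,x4=1101]: 11111111  (ones: 8)
  rows 112-119 [x1,x2,x3,x4=1110]: 11111111  (ones: 8)
  rows 120-127 [x1,x2,x3,x4=1111]: 11111111  (ones: 8)
Count of 1-rows = 4+4+4+4+8+8+8+8+0+0+0+0+8+8+8+8 = 80

80


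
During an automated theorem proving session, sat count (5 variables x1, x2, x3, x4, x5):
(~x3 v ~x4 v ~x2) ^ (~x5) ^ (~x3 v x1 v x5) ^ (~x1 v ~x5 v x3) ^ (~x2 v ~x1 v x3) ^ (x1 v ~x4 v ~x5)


CNF with 6 clauses over 5 vars (32 assignments).
An assignment satisfies CNF iff every clause has >=1 true literal.
Check each row (bits = x1,x2,x3,x4,x5; clause T/F shown):
  row 0 [00000]: clauses=TTTTTT -> 1
  row 1 [00001]: clauses=TFTTTT -> 0
  row 2 [00010]: clauses=TTTTTT -> 1
  row 3 [00011]: clauses=TFTTTF -> 0
  row 4 [00100]: clauses=TTFTTT -> 0
  row 5 [00101]: clauses=TFTTTT -> 0
  row 6 [00110]: clauses=TTFTTT -> 0
  row 7 [00111]: clauses=TFTTTF -> 0
  row 8 [01000]: clauses=TTTTTT -> 1
  row 9 [01001]: clauses=TFTTTT -> 0
  row 10 [01010]: clauses=TTTTTT -> 1
  row 11 [01011]: clauses=TFTTTF -> 0
  row 12 [01100]: clauses=TTFTTT -> 0
  row 13 [01101]: clauses=TFTTTT -> 0
  row 14 [01110]: clauses=FTFTTT -> 0
  row 15 [01111]: clauses=FFTTTF -> 0
  row 16 [10000]: clauses=TTTTTT -> 1
  row 17 [10001]: clauses=TFTFTT -> 0
  row 18 [10010]: clauses=TTTTTT -> 1
  row 19 [10011]: clauses=TFTFTT -> 0
  row 20 [10100]: clauses=TTTTTT -> 1
  row 21 [10101]: clauses=TFTTTT -> 0
  row 22 [10110]: clauses=TTTTTT -> 1
  row 23 [10111]: clauses=TFTTTT -> 0
  row 24 [11000]: clauses=TTTTFT -> 0
  row 25 [11001]: clauses=TFTFFT -> 0
  row 26 [11010]: clauses=TTTTFT -> 0
  row 27 [11011]: clauses=TFTFFT -> 0
  row 28 [11100]: clauses=TTTTTT -> 1
  row 29 [11101]: clauses=TFTTTT -> 0
  row 30 [11110]: clauses=FTTTTT -> 0
  row 31 [11111]: clauses=FFTTTT -> 0
Full result column, 8 rows per line (x1,x2 fixed per line; x3,x4,x5 runs 000..111 left to right):
  rows 0-7 [x1,x2=00]: 10100000  (ones: 2)
  rows 8-15 [x1,x2=01]: 10100000  (ones: 2)
  rows 16-23 [x1,x2=10]: 10101010  (ones: 4)
  rows 24-31 [x1,x2=11]: 00001000  (ones: 1)
Satisfying assignments = 2+2+4+1 = 9

9


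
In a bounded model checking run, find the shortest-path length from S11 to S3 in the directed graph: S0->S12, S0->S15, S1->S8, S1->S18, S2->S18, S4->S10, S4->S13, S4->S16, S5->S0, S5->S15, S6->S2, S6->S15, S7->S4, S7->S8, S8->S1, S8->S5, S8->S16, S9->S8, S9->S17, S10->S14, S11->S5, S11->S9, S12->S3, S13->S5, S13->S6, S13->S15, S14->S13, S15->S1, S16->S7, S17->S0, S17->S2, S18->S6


BFS layer-by-layer from S11:
  dist 0: {S11}
  dist 1: {S5, S9}
  dist 2: {S0, S8, S15, S17}
  dist 3: {S1, S2, S12, S16}
  dist 4: {S3, S7, S18}
  -> S3 reached at distance 4
Shortest path length = 4

4


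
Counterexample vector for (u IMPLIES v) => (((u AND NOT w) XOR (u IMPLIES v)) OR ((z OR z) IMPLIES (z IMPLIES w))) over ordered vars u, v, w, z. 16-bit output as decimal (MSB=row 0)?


F1 = (u IMPLIES v)
F2 = (((u AND NOT w) XOR (u IMPLIES v)) OR ((z OR z) IMPLIES (z IMPLIES w)))
Counterexample to F1=>F2 is where F1=1 and F2=0.
Evaluate each row (bits = u,v,w,z, MSB first):
  row 0 [0000]: F1=1 F2=1 -> F1&~F2 -> 0
  row 1 [0001]: F1=1 F2=1 -> F1&~F2 -> 0
  row 2 [0010]: F1=1 F2=1 -> F1&~F2 -> 0
  row 3 [0011]: F1=1 F2=1 -> F1&~F2 -> 0
  row 4 [0100]: F1=1 F2=1 -> F1&~F2 -> 0
  row 5 [0101]: F1=1 F2=1 -> F1&~F2 -> 0
  row 6 [0110]: F1=1 F2=1 -> F1&~F2 -> 0
  row 7 [0111]: F1=1 F2=1 -> F1&~F2 -> 0
  row 8 [1000]: F1=0 F2=1 -> F1&~F2 -> 0
  row 9 [1001]: F1=0 F2=1 -> F1&~F2 -> 0
  row 10 [1010]: F1=0 F2=1 -> F1&~F2 -> 0
  row 11 [1011]: F1=0 F2=1 -> F1&~F2 -> 0
  row 12 [1100]: F1=1 F2=1 -> F1&~F2 -> 0
  row 13 [1101]: F1=1 F2=0 -> F1&~F2 -> 1
  row 14 [1110]: F1=1 F2=1 -> F1&~F2 -> 0
  row 15 [1111]: F1=1 F2=1 -> F1&~F2 -> 0
Full result column, 4 rows per line (u,v fixed per line; w,z runs 00..11 left to right):
  rows 0-3 [u,v=00]: 0000  = hex 0
  rows 4-7 [u,v=01]: 0000  = hex 0
  rows 8-11 [u,v=10]: 0000  = hex 0
  rows 12-15 [u,v=11]: 0100  = hex 4
Counterexample vector (row 0 .. row 15) = 0000000000000100
Output column grouped in 4s = 0000 0000 0000 0100 = 0x0004
Convert to decimal digit by digit (value = value*16 + digit):
  0 -> 0
  0*16 + 0 = 0
  0*16 + 0 = 0
  0*16 + 4 = 4
Decimal = 4

4


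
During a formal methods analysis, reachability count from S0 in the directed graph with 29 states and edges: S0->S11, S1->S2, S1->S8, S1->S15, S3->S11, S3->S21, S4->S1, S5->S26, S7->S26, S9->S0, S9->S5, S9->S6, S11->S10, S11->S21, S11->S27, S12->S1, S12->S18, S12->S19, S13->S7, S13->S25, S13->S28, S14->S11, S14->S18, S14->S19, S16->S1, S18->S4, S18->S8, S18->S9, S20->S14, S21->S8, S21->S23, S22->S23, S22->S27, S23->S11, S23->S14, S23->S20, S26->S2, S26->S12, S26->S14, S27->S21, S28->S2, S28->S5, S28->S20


BFS from S0:
  layer 0: {S0}
  layer 1: {S11}
  layer 2: {S10, S21, S27}
  layer 3: {S8, S23}
  layer 4: {S14, S20}
  layer 5: {S18, S19}
  layer 6: {S4, S9}
  layer 7: {S1, S5, S6}
  layer 8: {S2, S15, S26}
  layer 9: {S12}
Reachable set: {S0, S1, S2, S4, S5, S6, S8, S9, S10, S11, S12, S14, S15, S18, S19, S20, S21, S23, S26, S27}
Count = 20

20


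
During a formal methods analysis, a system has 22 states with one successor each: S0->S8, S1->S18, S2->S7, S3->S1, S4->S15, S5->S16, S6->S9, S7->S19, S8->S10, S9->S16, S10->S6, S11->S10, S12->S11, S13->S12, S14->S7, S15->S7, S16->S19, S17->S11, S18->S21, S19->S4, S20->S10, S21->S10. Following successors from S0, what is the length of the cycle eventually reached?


Trace from S0 until a state repeats:
  S0 -> S8 -> S10 -> S6 -> S9 -> S16 -> S19 -> S4 -> S15 -> S7 -> S19
S19 first seen at step 6, revisited at step 10.
Cycle length = 10 - 6 = 4

4


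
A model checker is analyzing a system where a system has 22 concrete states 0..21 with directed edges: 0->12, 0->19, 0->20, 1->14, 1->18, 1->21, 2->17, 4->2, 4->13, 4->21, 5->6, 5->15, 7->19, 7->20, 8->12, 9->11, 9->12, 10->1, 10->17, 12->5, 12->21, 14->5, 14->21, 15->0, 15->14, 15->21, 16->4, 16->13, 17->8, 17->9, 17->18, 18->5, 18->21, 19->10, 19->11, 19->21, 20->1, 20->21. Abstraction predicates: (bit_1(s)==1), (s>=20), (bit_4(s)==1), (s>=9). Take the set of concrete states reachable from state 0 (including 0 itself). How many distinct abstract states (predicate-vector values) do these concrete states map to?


BFS from 0:
Concrete reachable: {0, 1, 5, 6, 8, 9, 10, 11, 12, 14, 15, 17, 18, 19, 20, 21}
Abstract via predicates (bit_1(s)==1), (s>=20), (bit_4(s)==1), (s>=9):
  (0,0,0,0) <- {0, 1, 5, 8}
  (0,0,0,1) <- {9, 12}
  (0,0,1,1) <- {17}
  (0,1,1,1) <- {20, 21}
  (1,0,0,0) <- {6}
  (1,0,0,1) <- {10, 11, 14, 15}
  (1,0,1,1) <- {18, 19}
Distinct abstract states = 7

7


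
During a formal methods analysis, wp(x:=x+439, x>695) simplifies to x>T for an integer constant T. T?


Formula: wp(x:=E, P) = P[E/x] (substitute E for x in postcondition)
Step 1: Postcondition: x>695
Step 2: Substitute x+439 for x: x+439>695
Step 3: Solve for x: x > 695-439 = 256

256


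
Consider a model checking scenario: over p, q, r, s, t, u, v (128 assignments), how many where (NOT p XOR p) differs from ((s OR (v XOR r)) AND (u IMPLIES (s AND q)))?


F1 = (NOT p XOR p)
F2 = ((s OR (v XOR r)) AND (u IMPLIES (s AND q)))
Evaluate both on each of 128 rows (bits = p,q,r,s,t,u,v):
  row 0 [0000000]: F1=1 F2=0 (differ) -> 1
  row 1 [0000001]: F1=1 F2=1 -> 0
  row 2 [0000010]: F1=1 F2=0 (differ) -> 1
  row 3 [0000011]: F1=1 F2=0 (differ) -> 1
  row 4 [0000100]: F1=1 F2=0 (differ) -> 1
  (every remaining row is evaluated the same way; all 128 results are listed next)
Full result column, 8 rows per line (p,q,r,s fixed per line; t,u,v runs 000..111 left to right):
  rows 0-7 [p,q,r,s=0000]: 10111011  (ones: 6)
  rows 8-15 [p,q,r,s=0001]: 00110011  (ones: 4)
  rows 16-23 [p,q,r,s=0010]: 01110111  (ones: 6)
  rows 24-31 [p,q,r,s=0011]: 00110011  (ones: 4)
  rows 32-39 [p,q,r,s=0100]: 10111011  (ones: 6)
  rows 40-47 [p,q,r,s=0101]: 00000000  (ones: 0)
  rows 48-55 [p,q,r,s=0110]: 01110111  (ones: 6)
  rows 56-63 [p,q,r,s=0111]: 00000000  (ones: 0)
  rows 64-71 [p,q,r,s=1000]: 10111011  (ones: 6)
  rows 72-79 [p,q,r,s=1001]: 00110011  (ones: 4)
  rows 80-87 [p,q,r,s=1010]: 01110111  (ones: 6)
  rows 88-95 [p,q,r,s=1011]: 00110011  (ones: 4)
  rows 96-103 [p,q,r,s=1100]: 10111011  (ones: 6)
  rows 104-111 [p,q,r,s=1101]: 00000000  (ones: 0)
  rows 112-119 [p,q,r,s=1110]: 01110111  (ones: 6)
  rows 120-127 [p,q,r,s=1111]: 00000000  (ones: 0)
Disagreements = 6+4+6+4+6+0+6+0+6+4+6+4+6+0+6+0 = 64

64


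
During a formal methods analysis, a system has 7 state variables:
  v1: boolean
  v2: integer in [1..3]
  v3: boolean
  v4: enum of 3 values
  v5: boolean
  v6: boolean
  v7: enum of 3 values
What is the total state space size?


State space = product of domain sizes of all variables.
Domain sizes:
  v1 (boolean): 2
  v2 (integer in [1..3]): 3
  v3 (boolean): 2
  v4 (enum of 3 values): 3
  v5 (boolean): 2
  v6 (boolean): 2
  v7 (enum of 3 values): 3
Product = 2 * 3 * 2 * 3 * 2 * 2 * 3 = 432

432


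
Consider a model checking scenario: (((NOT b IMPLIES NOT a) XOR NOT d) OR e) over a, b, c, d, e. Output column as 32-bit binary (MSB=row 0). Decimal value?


Formula: (((NOT b IMPLIES NOT a) XOR NOT d) OR e) over a, b, c, d, e (32 rows)
Evaluate each row (bits = a,b,c,d,e, MSB first):
  row 0 [00000]: (((NOT 0 IMPLIES NOT 0) XOR NOT 0) OR 0) -> 0
  row 1 [00001]: (((NOT 0 IMPLIES NOT 0) XOR NOT 0) OR 1) -> 1
  row 2 [00010]: (((NOT 0 IMPLIES NOT 0) XOR NOT 1) OR 0) -> 1
  row 3 [00011]: (((NOT 0 IMPLIES NOT 0) XOR NOT 1) OR 1) -> 1
  row 4 [00100]: (((NOT 0 IMPLIES NOT 0) XOR NOT 0) OR 0) -> 0
  row 5 [00101]: (((NOT 0 IMPLIES NOT 0) XOR NOT 0) OR 1) -> 1
  row 6 [00110]: (((NOT 0 IMPLIES NOT 0) XOR NOT 1) OR 0) -> 1
  row 7 [00111]: (((NOT 0 IMPLIES NOT 0) XOR NOT 1) OR 1) -> 1
  row 8 [01000]: (((NOT 1 IMPLIES NOT 0) XOR NOT 0) OR 0) -> 0
  row 9 [01001]: (((NOT 1 IMPLIES NOT 0) XOR NOT 0) OR 1) -> 1
  row 10 [01010]: (((NOT 1 IMPLIES NOT 0) XOR NOT 1) OR 0) -> 1
  row 11 [01011]: (((NOT 1 IMPLIES NOT 0) XOR NOT 1) OR 1) -> 1
  row 12 [01100]: (((NOT 1 IMPLIES NOT 0) XOR NOT 0) OR 0) -> 0
  row 13 [01101]: (((NOT 1 IMPLIES NOT 0) XOR NOT 0) OR 1) -> 1
  row 14 [01110]: (((NOT 1 IMPLIES NOT 0) XOR NOT 1) OR 0) -> 1
  row 15 [01111]: (((NOT 1 IMPLIES NOT 0) XOR NOT 1) OR 1) -> 1
  row 16 [10000]: (((NOT 0 IMPLIES NOT 1) XOR NOT 0) OR 0) -> 1
  row 17 [10001]: (((NOT 0 IMPLIES NOT 1) XOR NOT 0) OR 1) -> 1
  row 18 [10010]: (((NOT 0 IMPLIES NOT 1) XOR NOT 1) OR 0) -> 0
  row 19 [10011]: (((NOT 0 IMPLIES NOT 1) XOR NOT 1) OR 1) -> 1
  row 20 [10100]: (((NOT 0 IMPLIES NOT 1) XOR NOT 0) OR 0) -> 1
  row 21 [10101]: (((NOT 0 IMPLIES NOT 1) XOR NOT 0) OR 1) -> 1
  row 22 [10110]: (((NOT 0 IMPLIES NOT 1) XOR NOT 1) OR 0) -> 0
  row 23 [10111]: (((NOT 0 IMPLIES NOT 1) XOR NOT 1) OR 1) -> 1
  row 24 [11000]: (((NOT 1 IMPLIES NOT 1) XOR NOT 0) OR 0) -> 0
  row 25 [11001]: (((NOT 1 IMPLIES NOT 1) XOR NOT 0) OR 1) -> 1
  row 26 [11010]: (((NOT 1 IMPLIES NOT 1) XOR NOT 1) OR 0) -> 1
  row 27 [11011]: (((NOT 1 IMPLIES NOT 1) XOR NOT 1) OR 1) -> 1
  row 28 [11100]: (((NOT 1 IMPLIES NOT 1) XOR NOT 0) OR 0) -> 0
  row 29 [11101]: (((NOT 1 IMPLIES NOT 1) XOR NOT 0) OR 1) -> 1
  row 30 [11110]: (((NOT 1 IMPLIES NOT 1) XOR NOT 1) OR 0) -> 1
  row 31 [11111]: (((NOT 1 IMPLIES NOT 1) XOR NOT 1) OR 1) -> 1
Full result column, 4 rows per line (a,b,c fixed per line; d,e runs 00..11 left to right):
  rows 0-3 [a,b,c=000]: 0111  = hex 7
  rows 4-7 [a,b,c=001]: 0111  = hex 7
  rows 8-11 [a,b,c=010]: 0111  = hex 7
  rows 12-15 [a,b,c=011]: 0111  = hex 7
  rows 16-19 [a,b,c=100]: 1101  = hex D
  rows 20-23 [a,b,c=101]: 1101  = hex D
  rows 24-27 [a,b,c=110]: 0111  = hex 7
  rows 28-31 [a,b,c=111]: 0111  = hex 7
Output column (row 0 .. row 31) = 01110111011101111101110101110111
Output column grouped in 4s = 0111 0111 0111 0111 1101 1101 0111 0111 = 0x7777DD77
Convert to decimal digit by digit (value = value*16 + digit):
  7 -> 7
  7*16 + 7 = 119
  119*16 + 7 = 1911
  1911*16 + 7 = 30583
  30583*16 + 13 (D) = 489341
  489341*16 + 13 (D) = 7829469
  7829469*16 + 7 = 125271511
  125271511*16 + 7 = 2004344183
Decimal = 2004344183

2004344183


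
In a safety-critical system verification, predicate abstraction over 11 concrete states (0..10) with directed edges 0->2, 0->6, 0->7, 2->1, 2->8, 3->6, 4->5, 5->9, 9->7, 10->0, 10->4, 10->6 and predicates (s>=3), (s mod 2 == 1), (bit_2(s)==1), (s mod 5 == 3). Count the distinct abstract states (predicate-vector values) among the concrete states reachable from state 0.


BFS from 0:
Concrete reachable: {0, 1, 2, 6, 7, 8}
Abstract via predicates (s>=3), (s mod 2 == 1), (bit_2(s)==1), (s mod 5 == 3):
  (0,0,0,0) <- {0, 2}
  (0,1,0,0) <- {1}
  (1,0,0,1) <- {8}
  (1,0,1,0) <- {6}
  (1,1,1,0) <- {7}
Distinct abstract states = 5

5


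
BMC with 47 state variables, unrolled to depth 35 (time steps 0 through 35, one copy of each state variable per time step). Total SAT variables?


BMC unrolls to depth k, creating one copy of each state var for steps 0..k.
Step count = 35 + 1 = 36 (steps 0 through 35)
Vars per step = 47
Total = 47 * 36 = 1692

1692


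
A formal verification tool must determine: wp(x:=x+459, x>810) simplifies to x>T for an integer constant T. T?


Formula: wp(x:=E, P) = P[E/x] (substitute E for x in postcondition)
Step 1: Postcondition: x>810
Step 2: Substitute x+459 for x: x+459>810
Step 3: Solve for x: x > 810-459 = 351

351


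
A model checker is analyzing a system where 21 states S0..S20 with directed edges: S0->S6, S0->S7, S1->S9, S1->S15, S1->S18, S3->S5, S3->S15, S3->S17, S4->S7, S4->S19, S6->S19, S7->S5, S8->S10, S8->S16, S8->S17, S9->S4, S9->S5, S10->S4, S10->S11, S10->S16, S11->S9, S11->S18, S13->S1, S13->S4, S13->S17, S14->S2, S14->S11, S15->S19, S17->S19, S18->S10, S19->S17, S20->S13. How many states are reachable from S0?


BFS from S0:
  layer 0: {S0}
  layer 1: {S6, S7}
  layer 2: {S5, S19}
  layer 3: {S17}
Reachable set: {S0, S5, S6, S7, S17, S19}
Count = 6

6


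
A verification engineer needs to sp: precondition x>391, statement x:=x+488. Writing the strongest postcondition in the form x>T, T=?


Formula: sp(P, x:=E) = exists old_x. (x = E[old_x/x]) AND P[old_x/x] (old_x is the value of x before the assignment; eliminate old_x by solving x = E[old_x/x] for old_x)
Step 1: Precondition P: x>391, i.e. old_x > 391
Step 2: Assignment gives x = old_x + 488, so old_x = x - 488
Step 3: Substitute into P: x - 488 > 391
Step 4: Simplify: x > 391+488 = 879

879


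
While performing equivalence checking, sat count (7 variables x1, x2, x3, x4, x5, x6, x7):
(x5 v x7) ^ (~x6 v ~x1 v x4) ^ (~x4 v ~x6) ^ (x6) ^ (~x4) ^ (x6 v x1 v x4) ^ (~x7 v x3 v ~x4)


CNF with 7 clauses over 7 vars (128 assignments).
An assignment satisfies CNF iff every clause has >=1 true literal.
Check each row (bits = x1,x2,x3,x4,x5,x6,x7; clause T/F shown):
  row 0 [0000000]: clauses=FTTFTFT -> 0
  row 1 [0000001]: clauses=TTTFTFT -> 0
  row 2 [0000010]: clauses=FTTTTTT -> 0
  row 3 [0000011]: clauses=TTTTTTT -> 1
  row 4 [0000100]: clauses=TTTFTFT -> 0
  (every remaining row is evaluated the same way; all 128 results are listed next)
Full result column, 8 rows per line (x1,x2,x3,x4 fixed per line; x5,x6,x7 runs 000..111 left to right):
  rows 0-7 [x1,x2,x3,x4=0000]: 00010011  (ones: 3)
  rows 8-15 [x1,x2,x3,x4=0001]: 00000000  (ones: 0)
  rows 16-23 [x1,x2,x3,x4=0010]: 00010011  (ones: 3)
  rows 24-31 [x1,x2,x3,x4=0011]: 00000000  (ones: 0)
  rows 32-39 [x1,x2,x3,x4=0100]: 00010011  (ones: 3)
  rows 40-47 [x1,x2,x3,x4=0101]: 00000000  (ones: 0)
  rows 48-55 [x1,x2,x3,x4=0110]: 00010011  (ones: 3)
  rows 56-63 [x1,x2,x3,x4=0111]: 00000000  (ones: 0)
  rows 64-71 [x1,x2,x3,x4=1000]: 00000000  (ones: 0)
  rows 72-79 [x1,x2,x3,x4=1001]: 00000000  (ones: 0)
  rows 80-87 [x1,x2,x3,x4=1010]: 00000000  (ones: 0)
  rows 88-95 [x1,x2,x3,x4=1011]: 00000000  (ones: 0)
  rows 96-103 [x1,x2,x3,x4=1100]: 00000000  (ones: 0)
  rows 104-111 [x1,x2,x3,x4=1101]: 00000000  (ones: 0)
  rows 112-119 [x1,x2,x3,x4=1110]: 00000000  (ones: 0)
  rows 120-127 [x1,x2,x3,x4=1111]: 00000000  (ones: 0)
Satisfying assignments = 3+0+3+0+3+0+3+0+0+0+0+0+0+0+0+0 = 12

12


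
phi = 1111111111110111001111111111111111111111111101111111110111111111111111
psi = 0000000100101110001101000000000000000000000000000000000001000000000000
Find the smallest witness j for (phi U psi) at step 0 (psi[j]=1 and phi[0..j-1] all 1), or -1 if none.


(phi U psi) at 0: need smallest j with psi[j]=1 and phi[i]=1 for all i in [0,j).
Scan from step 0:
  step 0: phi=1, psi=0 -> continue
  step 1: phi=1, psi=0 -> continue
  step 2: phi=1, psi=0 -> continue
  step 3: phi=1, psi=0 -> continue
  step 7: psi=1 and phi held for [0,7) -> witness found
Witness step = 7

7


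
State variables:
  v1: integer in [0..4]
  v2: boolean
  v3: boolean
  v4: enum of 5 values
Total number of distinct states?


State space = product of domain sizes of all variables.
Domain sizes:
  v1 (integer in [0..4]): 5
  v2 (boolean): 2
  v3 (boolean): 2
  v4 (enum of 5 values): 5
Product = 5 * 2 * 2 * 5 = 100

100


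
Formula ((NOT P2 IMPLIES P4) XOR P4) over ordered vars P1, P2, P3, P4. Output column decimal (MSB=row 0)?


Formula: ((NOT P2 IMPLIES P4) XOR P4) over P1, P2, P3, P4 (16 rows)
Evaluate each row (bits = P1,P2,P3,P4, MSB first):
  row 0 [0000]: ((NOT 0 IMPLIES 0) XOR 0) -> 0
  row 1 [0001]: ((NOT 0 IMPLIES 1) XOR 1) -> 0
  row 2 [0010]: ((NOT 0 IMPLIES 0) XOR 0) -> 0
  row 3 [0011]: ((NOT 0 IMPLIES 1) XOR 1) -> 0
  row 4 [0100]: ((NOT 1 IMPLIES 0) XOR 0) -> 1
  row 5 [0101]: ((NOT 1 IMPLIES 1) XOR 1) -> 0
  row 6 [0110]: ((NOT 1 IMPLIES 0) XOR 0) -> 1
  row 7 [0111]: ((NOT 1 IMPLIES 1) XOR 1) -> 0
  row 8 [1000]: ((NOT 0 IMPLIES 0) XOR 0) -> 0
  row 9 [1001]: ((NOT 0 IMPLIES 1) XOR 1) -> 0
  row 10 [1010]: ((NOT 0 IMPLIES 0) XOR 0) -> 0
  row 11 [1011]: ((NOT 0 IMPLIES 1) XOR 1) -> 0
  row 12 [1100]: ((NOT 1 IMPLIES 0) XOR 0) -> 1
  row 13 [1101]: ((NOT 1 IMPLIES 1) XOR 1) -> 0
  row 14 [1110]: ((NOT 1 IMPLIES 0) XOR 0) -> 1
  row 15 [1111]: ((NOT 1 IMPLIES 1) XOR 1) -> 0
Full result column, 4 rows per line (P1,P2 fixed per line; P3,P4 runs 00..11 left to right):
  rows 0-3 [P1,P2=00]: 0000  = hex 0
  rows 4-7 [P1,P2=01]: 1010  = hex A
  rows 8-11 [P1,P2=10]: 0000  = hex 0
  rows 12-15 [P1,P2=11]: 1010  = hex A
Output column (row 0 .. row 15) = 0000101000001010
Output column grouped in 4s = 0000 1010 0000 1010 = 0x0A0A
Convert to decimal digit by digit (value = value*16 + digit):
  0 -> 0
  0*16 + 10 (A) = 10
  10*16 + 0 = 160
  160*16 + 10 (A) = 2570
Decimal = 2570

2570
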